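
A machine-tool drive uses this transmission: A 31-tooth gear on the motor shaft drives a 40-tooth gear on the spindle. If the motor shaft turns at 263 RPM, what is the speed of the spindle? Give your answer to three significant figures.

204 RPM

gear mesh 40/31 = 1.2903 → 263/1.2903 = 203.83 RPM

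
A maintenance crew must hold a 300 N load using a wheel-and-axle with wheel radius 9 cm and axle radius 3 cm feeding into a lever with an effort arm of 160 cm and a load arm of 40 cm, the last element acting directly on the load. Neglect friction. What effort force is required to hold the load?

25 N

Wheel-and-axle MA = R/r = 9/3 = 3.
Lever MA = effort arm / load arm = 160/40 = 4.
Combined ideal MA = 3 × 4 = 12.
Effort = load / MA = 300 / 12 = 25 N.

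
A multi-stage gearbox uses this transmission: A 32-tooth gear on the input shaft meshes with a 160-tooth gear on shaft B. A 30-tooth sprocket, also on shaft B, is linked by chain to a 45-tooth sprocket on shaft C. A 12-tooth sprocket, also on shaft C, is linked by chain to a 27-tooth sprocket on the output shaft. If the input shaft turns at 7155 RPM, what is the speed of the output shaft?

424 RPM

Gear mesh: ratio = 160/32 = 5, so shaft B turns at 7155 / 5 = 1431 RPM.
Chain: ratio = 45/30 = 1.5, so shaft C turns at 1431 / 1.5 = 954 RPM.
Chain: ratio = 27/12 = 2.25, so the output shaft turns at 954 / 2.25 = 424 RPM.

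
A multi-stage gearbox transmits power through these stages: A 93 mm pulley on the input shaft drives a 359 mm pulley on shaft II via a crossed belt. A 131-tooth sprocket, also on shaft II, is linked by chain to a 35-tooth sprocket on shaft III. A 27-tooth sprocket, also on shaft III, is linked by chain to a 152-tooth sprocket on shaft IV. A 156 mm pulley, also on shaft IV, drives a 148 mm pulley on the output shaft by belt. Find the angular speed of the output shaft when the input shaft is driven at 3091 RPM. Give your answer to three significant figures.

the input shaft → shaft II (belt, 359/93): 3091 ÷ 3.8602 = 800.73 RPM
shaft II → shaft III (chain, 35/131): 800.73 ÷ 0.26718 = 2997 RPM
shaft III → shaft IV (chain, 152/27): 2997 ÷ 5.6296 = 532.37 RPM
shaft IV → the output shaft (belt, 148/156): 532.37 ÷ 0.94872 = 561.14 RPM

561 RPM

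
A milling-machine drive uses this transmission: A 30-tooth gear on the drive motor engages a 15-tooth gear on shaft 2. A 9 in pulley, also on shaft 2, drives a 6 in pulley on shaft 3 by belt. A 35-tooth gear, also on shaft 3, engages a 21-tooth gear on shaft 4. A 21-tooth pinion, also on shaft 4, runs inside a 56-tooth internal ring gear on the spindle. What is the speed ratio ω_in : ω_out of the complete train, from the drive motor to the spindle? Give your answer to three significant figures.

0.533

Each stage contributes driven/driver: gear mesh 15/30 = 0.5, belt 6/9 = 0.66667, gear mesh 21/35 = 0.6, internal gear 56/21 = 2.6667.
Overall: 0.5 × 0.66667 × 0.6 × 2.6667 = 0.53333.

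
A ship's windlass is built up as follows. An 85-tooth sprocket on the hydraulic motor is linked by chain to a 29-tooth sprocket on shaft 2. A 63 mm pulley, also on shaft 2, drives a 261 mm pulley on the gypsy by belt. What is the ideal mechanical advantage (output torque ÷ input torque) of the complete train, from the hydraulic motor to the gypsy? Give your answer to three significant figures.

1.41

Each stage contributes driven/driver: chain 29/85 = 0.34118, belt 261/63 = 4.1429.
Overall: 0.34118 × 4.1429 = 1.4134.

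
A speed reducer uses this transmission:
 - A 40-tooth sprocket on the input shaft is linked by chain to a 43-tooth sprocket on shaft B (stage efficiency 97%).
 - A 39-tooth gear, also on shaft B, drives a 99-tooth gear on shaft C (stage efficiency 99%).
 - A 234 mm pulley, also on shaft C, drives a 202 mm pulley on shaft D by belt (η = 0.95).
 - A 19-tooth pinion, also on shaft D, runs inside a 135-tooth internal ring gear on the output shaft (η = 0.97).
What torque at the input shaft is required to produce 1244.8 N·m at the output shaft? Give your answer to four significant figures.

Overall ratio R = 1.075 × 2.5385 × 0.86325 × 7.1053 = 16.738; overall efficiency η = 0.97 × 0.99 × 0.95 × 0.97 = 0.8849.
Input torque = output torque / (R × η) = 1244.8 / (16.738 × 0.8849) = 84.043 N·m.

84.04 N·m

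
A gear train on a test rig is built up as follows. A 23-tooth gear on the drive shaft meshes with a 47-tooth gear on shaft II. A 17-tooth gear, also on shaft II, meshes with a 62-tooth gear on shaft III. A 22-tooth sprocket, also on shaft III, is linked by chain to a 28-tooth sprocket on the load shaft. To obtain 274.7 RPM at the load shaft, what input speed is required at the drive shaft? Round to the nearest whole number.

2606 RPM

Overall ratio R = 2.0435 × 3.6471 × 1.2727 = 9.4852.
Required input speed = output speed × R = 274.7 × 9.4852 = 2605.6 RPM.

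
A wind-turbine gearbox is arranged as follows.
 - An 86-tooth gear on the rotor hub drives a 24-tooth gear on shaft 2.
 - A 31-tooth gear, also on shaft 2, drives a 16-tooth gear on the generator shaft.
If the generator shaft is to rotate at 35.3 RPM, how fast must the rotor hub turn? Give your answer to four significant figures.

5.084 RPM

Overall ratio R = 0.27907 × 0.51613 = 0.14404.
Required input speed = output speed × R = 35.3 × 0.14404 = 5.0845 RPM.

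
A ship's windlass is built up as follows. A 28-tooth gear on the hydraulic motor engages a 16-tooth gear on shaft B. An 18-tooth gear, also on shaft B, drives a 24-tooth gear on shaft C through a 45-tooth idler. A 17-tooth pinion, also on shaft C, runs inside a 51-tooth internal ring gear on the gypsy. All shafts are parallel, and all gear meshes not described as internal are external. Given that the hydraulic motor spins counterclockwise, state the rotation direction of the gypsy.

clockwise

the hydraulic motor → shaft B: external mesh, 1 reversal → CW.
shaft B → shaft C: driver → idler → driven is 2 external meshes, 2 reversals → CW.
shaft C → the gypsy: internal mesh, same direction → CW.
3 reversals in total — an odd number — so the gypsy turns opposite to the hydraulic motor.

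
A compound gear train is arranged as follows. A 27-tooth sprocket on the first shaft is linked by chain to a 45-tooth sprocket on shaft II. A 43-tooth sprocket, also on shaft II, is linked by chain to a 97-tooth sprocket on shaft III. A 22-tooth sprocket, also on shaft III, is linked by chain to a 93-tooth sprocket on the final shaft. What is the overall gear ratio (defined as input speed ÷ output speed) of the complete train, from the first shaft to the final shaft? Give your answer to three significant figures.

Each stage contributes driven/driver: chain 45/27 = 1.6667, chain 97/43 = 2.2558, chain 93/22 = 4.2273.
Overall: 1.6667 × 2.2558 × 4.2273 = 15.893.

15.9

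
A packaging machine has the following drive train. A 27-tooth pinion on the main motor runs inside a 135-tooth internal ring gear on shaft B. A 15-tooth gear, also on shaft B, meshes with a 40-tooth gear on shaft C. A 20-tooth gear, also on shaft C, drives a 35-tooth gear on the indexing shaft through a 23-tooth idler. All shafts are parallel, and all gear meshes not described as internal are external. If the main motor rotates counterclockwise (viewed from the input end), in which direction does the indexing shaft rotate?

clockwise

the main motor → shaft B: internal mesh, same direction → CCW.
shaft B → shaft C: external mesh, 1 reversal → CW.
shaft C → the indexing shaft: driver → idler → driven is 2 external meshes, 2 reversals → CW.
3 reversals in total — an odd number — so the indexing shaft turns opposite to the main motor.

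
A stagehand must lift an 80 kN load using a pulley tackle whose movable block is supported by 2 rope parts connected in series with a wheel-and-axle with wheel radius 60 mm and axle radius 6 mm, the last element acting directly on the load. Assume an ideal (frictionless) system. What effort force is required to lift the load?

Block-and-tackle MA = number of supporting rope parts = 2.
Wheel-and-axle MA = R/r = 60/6 = 10.
Combined ideal MA = 2 × 10 = 20.
Effort = load / MA = 80 / 20 = 4 kN.

4 kN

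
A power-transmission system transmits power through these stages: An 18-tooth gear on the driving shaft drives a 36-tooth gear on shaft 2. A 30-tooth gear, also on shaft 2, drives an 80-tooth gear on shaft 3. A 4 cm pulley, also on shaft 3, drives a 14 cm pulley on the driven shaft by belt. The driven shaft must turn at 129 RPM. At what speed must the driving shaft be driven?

Overall ratio R = 2 × 2.6667 × 3.5 = 18.667.
Required input speed = output speed × R = 129 × 18.667 = 2408 RPM.

2408 RPM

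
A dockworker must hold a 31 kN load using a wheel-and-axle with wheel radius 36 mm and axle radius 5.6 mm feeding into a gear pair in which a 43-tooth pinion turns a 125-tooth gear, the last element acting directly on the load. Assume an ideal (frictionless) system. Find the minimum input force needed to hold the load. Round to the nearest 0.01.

1.66 kN

Wheel-and-axle MA = R/r = 36/5.6 = 6.4286.
Gear pair MA = 125/43 = 2.907.
Combined ideal MA = 6.4286 × 2.907 = 18.688.
Effort = load / MA = 31 / 18.688 = 1.6588 kN.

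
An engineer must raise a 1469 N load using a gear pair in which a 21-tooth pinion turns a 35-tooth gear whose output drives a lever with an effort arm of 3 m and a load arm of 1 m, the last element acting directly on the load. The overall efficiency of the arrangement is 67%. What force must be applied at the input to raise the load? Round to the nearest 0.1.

Gear pair MA = 35/21 = 1.6667.
Lever MA = effort arm / load arm = 3/1 = 3.
Combined ideal MA = 1.6667 × 3 = 5.
Actual MA = 5 × 0.67 = 3.35.
Effort = load / actual MA = 1469 / 3.35 = 438.51 N.

438.5 N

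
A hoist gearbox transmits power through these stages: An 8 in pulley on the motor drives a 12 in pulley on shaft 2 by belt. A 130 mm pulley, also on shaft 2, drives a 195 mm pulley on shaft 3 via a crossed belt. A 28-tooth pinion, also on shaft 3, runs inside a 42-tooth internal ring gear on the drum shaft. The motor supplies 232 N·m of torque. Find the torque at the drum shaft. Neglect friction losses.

783 N·m

Belt: ratio = 12/8 = 1.5; torque at shaft 2 = 232 × 1.5 = 348 N·m.
Belt: ratio = 195/130 = 1.5; torque at shaft 3 = 348 × 1.5 = 522 N·m.
Internal gear: ratio = 42/28 = 1.5; torque at the drum shaft = 522 × 1.5 = 783 N·m.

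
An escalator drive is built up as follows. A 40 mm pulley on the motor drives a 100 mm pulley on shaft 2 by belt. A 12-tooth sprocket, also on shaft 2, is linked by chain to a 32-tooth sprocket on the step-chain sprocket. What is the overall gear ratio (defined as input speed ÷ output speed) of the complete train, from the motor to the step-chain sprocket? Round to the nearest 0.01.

Each stage contributes driven/driver: belt 100/40 = 2.5, chain 32/12 = 2.6667.
Overall: 2.5 × 2.6667 = 6.6667.

6.67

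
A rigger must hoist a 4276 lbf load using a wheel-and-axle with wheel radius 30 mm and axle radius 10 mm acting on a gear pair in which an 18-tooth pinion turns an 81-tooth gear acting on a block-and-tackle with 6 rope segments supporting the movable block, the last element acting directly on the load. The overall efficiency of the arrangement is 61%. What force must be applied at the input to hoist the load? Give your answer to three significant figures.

86.5 lbf

Wheel-and-axle MA = R/r = 30/10 = 3.
Gear pair MA = 81/18 = 4.5.
Block-and-tackle MA = number of supporting rope parts = 6.
Combined ideal MA = 3 × 4.5 × 6 = 81.
Actual MA = 81 × 0.61 = 49.41.
Effort = load / actual MA = 4276 / 49.41 = 86.541 lbf.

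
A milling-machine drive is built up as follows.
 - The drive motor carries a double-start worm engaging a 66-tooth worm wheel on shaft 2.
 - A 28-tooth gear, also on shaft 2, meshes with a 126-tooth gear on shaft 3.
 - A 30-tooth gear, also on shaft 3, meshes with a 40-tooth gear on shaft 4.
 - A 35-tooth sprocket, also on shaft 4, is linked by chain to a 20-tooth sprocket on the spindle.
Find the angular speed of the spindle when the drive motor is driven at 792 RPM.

7 RPM

Worm: ratio = 66/2 = 33, so shaft 2 turns at 792 / 33 = 24 RPM.
Gear mesh: ratio = 126/28 = 4.5, so shaft 3 turns at 24 / 4.5 = 5.3333 RPM.
Gear mesh: ratio = 40/30 = 1.3333, so shaft 4 turns at 5.3333 / 1.3333 = 4 RPM.
Chain: ratio = 20/35 = 0.57143, so the spindle turns at 4 / 0.57143 = 7 RPM.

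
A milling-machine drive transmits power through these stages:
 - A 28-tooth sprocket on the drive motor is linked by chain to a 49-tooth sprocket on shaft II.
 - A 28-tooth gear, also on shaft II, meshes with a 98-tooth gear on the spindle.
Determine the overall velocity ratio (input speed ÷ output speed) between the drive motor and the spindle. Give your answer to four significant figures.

Each stage contributes driven/driver: chain 49/28 = 1.75, gear mesh 98/28 = 3.5.
Overall: 1.75 × 3.5 = 6.125.

6.125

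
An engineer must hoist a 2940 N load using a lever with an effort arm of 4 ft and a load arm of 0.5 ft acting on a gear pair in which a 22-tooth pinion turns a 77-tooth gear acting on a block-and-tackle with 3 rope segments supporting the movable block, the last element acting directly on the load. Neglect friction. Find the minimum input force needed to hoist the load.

35 N

Lever MA = effort arm / load arm = 4/0.5 = 8.
Gear pair MA = 77/22 = 3.5.
Block-and-tackle MA = number of supporting rope parts = 3.
Combined ideal MA = 8 × 3.5 × 3 = 84.
Effort = load / MA = 2940 / 84 = 35 N.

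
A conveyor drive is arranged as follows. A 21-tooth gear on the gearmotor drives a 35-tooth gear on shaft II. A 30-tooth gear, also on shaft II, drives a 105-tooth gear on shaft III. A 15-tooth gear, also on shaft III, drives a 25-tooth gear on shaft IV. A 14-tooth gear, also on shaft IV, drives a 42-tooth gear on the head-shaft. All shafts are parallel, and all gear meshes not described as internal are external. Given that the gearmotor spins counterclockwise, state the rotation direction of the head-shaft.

counterclockwise

the gearmotor → shaft II: external mesh, 1 reversal → CW.
shaft II → shaft III: external mesh, 1 reversal → CCW.
shaft III → shaft IV: external mesh, 1 reversal → CW.
shaft IV → the head-shaft: external mesh, 1 reversal → CCW.
4 reversals in total — an even number — so the head-shaft turns the same way as the gearmotor.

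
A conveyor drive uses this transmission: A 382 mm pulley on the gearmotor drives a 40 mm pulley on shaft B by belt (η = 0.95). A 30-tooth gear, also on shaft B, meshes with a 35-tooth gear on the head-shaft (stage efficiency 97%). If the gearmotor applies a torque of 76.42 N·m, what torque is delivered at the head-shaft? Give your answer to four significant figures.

8.603 N·m

belt 40/382 = 0.10471 → τ = 76.42·0.10471·0.95 = 7.602 N·m
gear mesh 35/30 = 1.1667 → τ = 7.602·1.1667·0.97 = 8.6029 N·m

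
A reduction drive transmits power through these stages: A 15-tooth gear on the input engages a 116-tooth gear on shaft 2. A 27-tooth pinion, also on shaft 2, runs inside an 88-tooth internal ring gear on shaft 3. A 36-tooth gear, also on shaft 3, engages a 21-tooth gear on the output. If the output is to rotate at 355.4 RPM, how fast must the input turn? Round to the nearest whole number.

Overall ratio R = 7.7333 × 3.2593 × 0.58333 = 14.703.
Required input speed = output speed × R = 355.4 × 14.703 = 5225.4 RPM.

5225 RPM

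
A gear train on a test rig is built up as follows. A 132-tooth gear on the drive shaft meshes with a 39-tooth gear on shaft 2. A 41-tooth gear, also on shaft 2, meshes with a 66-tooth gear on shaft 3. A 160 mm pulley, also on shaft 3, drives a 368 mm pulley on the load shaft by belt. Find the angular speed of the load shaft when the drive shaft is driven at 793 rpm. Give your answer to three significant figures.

725 rpm

gear mesh 39/132 = 0.29545 → 793/0.29545 = 2684 rpm
gear mesh 66/41 = 1.6098 → 2684/1.6098 = 1667.3 rpm
belt 368/160 = 2.3 → 1667.3/2.3 = 724.93 rpm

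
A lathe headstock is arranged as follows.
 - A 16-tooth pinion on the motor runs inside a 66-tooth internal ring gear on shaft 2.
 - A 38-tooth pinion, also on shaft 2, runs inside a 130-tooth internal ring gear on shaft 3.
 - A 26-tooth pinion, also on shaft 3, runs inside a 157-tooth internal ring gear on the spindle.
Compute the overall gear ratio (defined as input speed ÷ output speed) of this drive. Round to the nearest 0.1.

Each stage contributes driven/driver: internal gear 66/16 = 4.125, internal gear 130/38 = 3.4211, internal gear 157/26 = 6.0385.
Overall: 4.125 × 3.4211 × 6.0385 = 85.214.

85.2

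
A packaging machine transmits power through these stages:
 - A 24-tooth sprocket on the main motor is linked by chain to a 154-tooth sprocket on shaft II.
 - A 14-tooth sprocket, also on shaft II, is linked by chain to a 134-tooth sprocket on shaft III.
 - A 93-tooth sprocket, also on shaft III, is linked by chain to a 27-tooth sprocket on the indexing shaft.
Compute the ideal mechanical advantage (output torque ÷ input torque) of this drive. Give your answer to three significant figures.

17.8

Each stage contributes driven/driver: chain 154/24 = 6.4167, chain 134/14 = 9.5714, chain 27/93 = 0.29032.
Overall: 6.4167 × 9.5714 × 0.29032 = 17.831.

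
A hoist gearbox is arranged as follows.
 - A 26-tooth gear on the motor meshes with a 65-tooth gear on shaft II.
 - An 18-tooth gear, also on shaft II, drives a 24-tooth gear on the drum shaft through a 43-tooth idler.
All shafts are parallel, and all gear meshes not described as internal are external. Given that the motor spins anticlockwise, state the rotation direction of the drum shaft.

the motor → shaft II: external mesh, 1 reversal → CW.
shaft II → the drum shaft: driver → idler → driven is 2 external meshes, 2 reversals → CW.
3 reversals in total — an odd number — so the drum shaft turns opposite to the motor.

clockwise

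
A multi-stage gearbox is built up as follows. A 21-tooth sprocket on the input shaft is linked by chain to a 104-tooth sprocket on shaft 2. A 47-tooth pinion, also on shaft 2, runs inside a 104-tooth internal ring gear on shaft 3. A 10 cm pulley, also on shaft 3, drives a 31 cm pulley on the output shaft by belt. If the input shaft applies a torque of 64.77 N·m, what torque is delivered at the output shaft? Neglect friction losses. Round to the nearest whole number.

2200 N·m

After the chain (104/21): 64.77 × 4.9524 = 320.77 N·m
After the internal gear (104/47): 320.77 × 2.2128 = 709.78 N·m
After the belt (31/10): 709.78 × 3.1 = 2200.3 N·m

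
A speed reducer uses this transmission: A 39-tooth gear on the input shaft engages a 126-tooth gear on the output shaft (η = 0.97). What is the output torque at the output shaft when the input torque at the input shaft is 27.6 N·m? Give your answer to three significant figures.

86.5 N·m

Gear mesh: ratio = 126/39 = 3.2308; torque at the output shaft = 27.6 × 3.2308 × 0.97 = 86.494 N·m.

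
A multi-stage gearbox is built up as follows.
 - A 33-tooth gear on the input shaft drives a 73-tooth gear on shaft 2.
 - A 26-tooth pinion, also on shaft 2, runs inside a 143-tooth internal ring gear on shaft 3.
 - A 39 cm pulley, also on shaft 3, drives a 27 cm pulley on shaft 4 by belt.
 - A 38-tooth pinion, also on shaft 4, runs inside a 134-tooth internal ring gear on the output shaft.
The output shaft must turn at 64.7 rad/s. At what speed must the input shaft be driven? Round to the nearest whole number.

Overall ratio R = 2.2121 × 5.5 × 0.69231 × 3.5263 = 29.702.
Required input speed = output speed × R = 64.7 × 29.702 = 1921.7 rad/s.

1922 rad/s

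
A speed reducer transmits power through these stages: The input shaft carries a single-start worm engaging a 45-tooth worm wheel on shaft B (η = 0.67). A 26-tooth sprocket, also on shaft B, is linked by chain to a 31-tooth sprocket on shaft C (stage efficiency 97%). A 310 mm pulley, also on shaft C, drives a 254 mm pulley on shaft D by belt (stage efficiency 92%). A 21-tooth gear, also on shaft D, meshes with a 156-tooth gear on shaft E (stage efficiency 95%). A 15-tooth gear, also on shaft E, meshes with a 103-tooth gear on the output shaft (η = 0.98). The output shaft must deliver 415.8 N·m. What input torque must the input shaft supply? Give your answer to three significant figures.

Overall ratio R = 45 × 1.1923 × 0.81935 × 7.4286 × 6.8667 = 2242.5; overall efficiency η = 0.67 × 0.97 × 0.92 × 0.95 × 0.98 = 0.5567.
Input torque = output torque / (R × η) = 415.8 / (2242.5 × 0.5567) = 0.3331 N·m.

0.333 N·m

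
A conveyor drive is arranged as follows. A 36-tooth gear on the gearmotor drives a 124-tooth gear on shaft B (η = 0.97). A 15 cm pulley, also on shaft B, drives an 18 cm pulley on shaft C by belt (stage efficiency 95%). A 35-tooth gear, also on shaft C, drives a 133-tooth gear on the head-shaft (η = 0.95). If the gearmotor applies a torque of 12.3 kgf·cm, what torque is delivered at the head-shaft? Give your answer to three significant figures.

After the gear mesh (124/36): 12.3 × 3.4444 × 0.97 = 41.096 kgf·cm
After the belt (18/15): 41.096 × 1.2 × 0.95 = 46.849 kgf·cm
After the gear mesh (133/35): 46.849 × 3.8 × 0.95 = 169.13 kgf·cm

169 kgf·cm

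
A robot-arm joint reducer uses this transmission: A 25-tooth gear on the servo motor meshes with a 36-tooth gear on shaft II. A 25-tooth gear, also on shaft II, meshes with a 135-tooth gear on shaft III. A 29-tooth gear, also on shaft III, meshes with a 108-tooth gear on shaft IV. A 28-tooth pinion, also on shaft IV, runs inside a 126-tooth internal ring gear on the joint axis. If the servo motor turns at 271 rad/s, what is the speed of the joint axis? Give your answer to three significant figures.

2.08 rad/s

Gear mesh: ratio = 36/25 = 1.44, so shaft II turns at 271 / 1.44 = 188.19 rad/s.
Gear mesh: ratio = 135/25 = 5.4, so shaft III turns at 188.19 / 5.4 = 34.851 rad/s.
Gear mesh: ratio = 108/29 = 3.7241, so shaft IV turns at 34.851 / 3.7241 = 9.3581 rad/s.
Internal gear: ratio = 126/28 = 4.5, so the joint axis turns at 9.3581 / 4.5 = 2.0796 rad/s.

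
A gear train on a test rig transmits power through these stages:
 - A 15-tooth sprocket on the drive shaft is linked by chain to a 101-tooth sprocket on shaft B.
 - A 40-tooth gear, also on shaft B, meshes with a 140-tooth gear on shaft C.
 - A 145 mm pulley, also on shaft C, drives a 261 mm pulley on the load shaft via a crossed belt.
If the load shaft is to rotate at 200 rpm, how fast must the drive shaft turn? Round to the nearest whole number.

8484 rpm

Overall ratio R = 6.7333 × 3.5 × 1.8 = 42.42.
Required input speed = output speed × R = 200 × 42.42 = 8484 rpm.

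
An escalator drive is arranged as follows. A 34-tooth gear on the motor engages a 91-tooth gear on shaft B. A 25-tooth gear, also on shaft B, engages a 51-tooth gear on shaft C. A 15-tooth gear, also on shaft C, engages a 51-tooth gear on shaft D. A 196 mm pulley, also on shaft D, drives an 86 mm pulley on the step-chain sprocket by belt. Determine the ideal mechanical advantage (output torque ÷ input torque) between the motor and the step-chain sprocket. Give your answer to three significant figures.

Each stage contributes driven/driver: gear mesh 91/34 = 2.6765, gear mesh 51/25 = 2.04, gear mesh 51/15 = 3.4, belt 86/196 = 0.43878.
Overall: 2.6765 × 2.04 × 3.4 × 0.43878 = 8.1454.

8.15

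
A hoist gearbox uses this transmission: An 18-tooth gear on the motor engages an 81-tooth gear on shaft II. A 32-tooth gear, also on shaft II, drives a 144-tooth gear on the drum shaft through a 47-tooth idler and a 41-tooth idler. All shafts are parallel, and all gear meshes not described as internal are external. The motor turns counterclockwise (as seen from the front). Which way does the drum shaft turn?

counterclockwise

the motor → shaft II: external mesh, 1 reversal → CW.
shaft II → the drum shaft: driver → idler → idler → driven is 3 external meshes, 3 reversals → CCW.
4 reversals in total — an even number — so the drum shaft turns the same way as the motor.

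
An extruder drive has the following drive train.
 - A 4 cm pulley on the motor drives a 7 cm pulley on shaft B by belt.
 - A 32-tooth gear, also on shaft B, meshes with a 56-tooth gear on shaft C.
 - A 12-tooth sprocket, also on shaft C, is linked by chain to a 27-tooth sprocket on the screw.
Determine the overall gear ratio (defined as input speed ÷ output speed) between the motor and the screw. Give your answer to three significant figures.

6.89

Each stage contributes driven/driver: belt 7/4 = 1.75, gear mesh 56/32 = 1.75, chain 27/12 = 2.25.
Overall: 1.75 × 1.75 × 2.25 = 6.8906.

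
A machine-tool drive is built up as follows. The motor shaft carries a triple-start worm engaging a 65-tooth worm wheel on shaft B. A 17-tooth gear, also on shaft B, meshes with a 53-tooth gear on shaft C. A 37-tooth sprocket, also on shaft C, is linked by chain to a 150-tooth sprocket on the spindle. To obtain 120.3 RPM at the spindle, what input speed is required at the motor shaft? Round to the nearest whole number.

Overall ratio R = 21.667 × 3.1176 × 4.0541 = 273.85.
Required input speed = output speed × R = 120.3 × 273.85 = 32944 RPM.

32944 RPM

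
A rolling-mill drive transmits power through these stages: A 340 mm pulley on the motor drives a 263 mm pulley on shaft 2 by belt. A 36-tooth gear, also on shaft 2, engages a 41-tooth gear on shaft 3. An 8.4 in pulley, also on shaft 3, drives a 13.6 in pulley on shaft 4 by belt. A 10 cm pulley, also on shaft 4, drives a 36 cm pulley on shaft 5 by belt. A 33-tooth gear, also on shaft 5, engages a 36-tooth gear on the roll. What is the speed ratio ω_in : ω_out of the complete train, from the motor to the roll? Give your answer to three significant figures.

5.60

Each stage contributes driven/driver: belt 263/340 = 0.77353, gear mesh 41/36 = 1.1389, belt 13.6/8.4 = 1.619, belt 36/10 = 3.6, gear mesh 36/33 = 1.0909.
Overall: 0.77353 × 1.1389 × 1.619 × 3.6 × 1.0909 = 5.6016.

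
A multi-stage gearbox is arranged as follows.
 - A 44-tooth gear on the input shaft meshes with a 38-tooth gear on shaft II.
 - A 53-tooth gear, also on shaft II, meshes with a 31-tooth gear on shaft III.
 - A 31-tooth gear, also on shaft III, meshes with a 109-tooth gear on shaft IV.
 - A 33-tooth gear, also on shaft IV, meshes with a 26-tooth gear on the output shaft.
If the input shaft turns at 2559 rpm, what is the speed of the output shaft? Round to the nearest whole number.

1829 rpm

Gear mesh: ratio = 38/44 = 0.86364, so shaft II turns at 2559 / 0.86364 = 2963.1 rpm.
Gear mesh: ratio = 31/53 = 0.58491, so shaft III turns at 2963.1 / 0.58491 = 5065.9 rpm.
Gear mesh: ratio = 109/31 = 3.5161, so shaft IV turns at 5065.9 / 3.5161 = 1440.8 rpm.
Gear mesh: ratio = 26/33 = 0.78788, so the output shaft turns at 1440.8 / 0.78788 = 1828.6 rpm.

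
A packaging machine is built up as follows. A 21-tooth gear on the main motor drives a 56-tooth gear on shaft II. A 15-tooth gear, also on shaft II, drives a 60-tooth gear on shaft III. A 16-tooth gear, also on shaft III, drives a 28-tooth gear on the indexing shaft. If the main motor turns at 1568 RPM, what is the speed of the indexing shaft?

the main motor → shaft II (gear mesh, 56/21): 1568 ÷ 2.6667 = 588 RPM
shaft II → shaft III (gear mesh, 60/15): 588 ÷ 4 = 147 RPM
shaft III → the indexing shaft (gear mesh, 28/16): 147 ÷ 1.75 = 84 RPM

84 RPM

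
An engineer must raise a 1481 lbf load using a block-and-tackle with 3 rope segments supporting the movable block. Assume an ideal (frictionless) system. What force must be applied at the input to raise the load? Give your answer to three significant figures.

Block-and-tackle MA = number of supporting rope parts = 3.
Effort = load / MA = 1481 / 3 = 493.67 lbf.

494 lbf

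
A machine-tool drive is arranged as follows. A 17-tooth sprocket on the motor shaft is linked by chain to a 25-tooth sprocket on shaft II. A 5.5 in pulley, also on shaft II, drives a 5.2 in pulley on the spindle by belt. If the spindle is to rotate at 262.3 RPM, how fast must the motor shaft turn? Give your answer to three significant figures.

Overall ratio R = 1.4706 × 0.94545 = 1.3904.
Required input speed = output speed × R = 262.3 × 1.3904 = 364.7 RPM.

365 RPM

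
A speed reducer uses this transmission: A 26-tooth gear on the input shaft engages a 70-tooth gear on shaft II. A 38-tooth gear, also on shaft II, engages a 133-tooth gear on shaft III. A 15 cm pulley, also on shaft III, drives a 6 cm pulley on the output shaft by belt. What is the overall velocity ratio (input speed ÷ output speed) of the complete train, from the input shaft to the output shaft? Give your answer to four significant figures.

Each stage contributes driven/driver: gear mesh 70/26 = 2.6923, gear mesh 133/38 = 3.5, belt 6/15 = 0.4.
Overall: 2.6923 × 3.5 × 0.4 = 3.7692.

3.769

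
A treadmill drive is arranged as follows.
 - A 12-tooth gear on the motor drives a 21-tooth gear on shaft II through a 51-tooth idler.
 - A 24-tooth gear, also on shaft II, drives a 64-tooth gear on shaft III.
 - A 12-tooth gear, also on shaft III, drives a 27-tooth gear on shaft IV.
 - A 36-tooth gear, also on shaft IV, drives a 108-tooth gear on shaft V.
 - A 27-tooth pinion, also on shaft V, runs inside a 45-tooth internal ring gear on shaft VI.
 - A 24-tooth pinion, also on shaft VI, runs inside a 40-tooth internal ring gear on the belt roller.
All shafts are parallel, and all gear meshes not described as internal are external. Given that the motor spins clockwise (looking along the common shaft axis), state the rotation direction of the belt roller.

the motor → shaft II: driver → idler → driven is 2 external meshes, 2 reversals → CW.
shaft II → shaft III: external mesh, 1 reversal → CCW.
shaft III → shaft IV: external mesh, 1 reversal → CW.
shaft IV → shaft V: external mesh, 1 reversal → CCW.
shaft V → shaft VI: internal mesh, same direction → CCW.
shaft VI → the belt roller: internal mesh, same direction → CCW.
5 reversals in total — an odd number — so the belt roller turns opposite to the motor.

counterclockwise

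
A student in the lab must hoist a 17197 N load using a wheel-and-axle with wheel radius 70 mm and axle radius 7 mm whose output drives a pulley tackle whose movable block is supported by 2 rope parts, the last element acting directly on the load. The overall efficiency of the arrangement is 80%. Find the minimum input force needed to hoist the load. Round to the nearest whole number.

1075 N

Wheel-and-axle MA = R/r = 70/7 = 10.
Block-and-tackle MA = number of supporting rope parts = 2.
Combined ideal MA = 10 × 2 = 20.
Actual MA = 20 × 0.80 = 16.
Effort = load / actual MA = 17197 / 16 = 1074.8 N.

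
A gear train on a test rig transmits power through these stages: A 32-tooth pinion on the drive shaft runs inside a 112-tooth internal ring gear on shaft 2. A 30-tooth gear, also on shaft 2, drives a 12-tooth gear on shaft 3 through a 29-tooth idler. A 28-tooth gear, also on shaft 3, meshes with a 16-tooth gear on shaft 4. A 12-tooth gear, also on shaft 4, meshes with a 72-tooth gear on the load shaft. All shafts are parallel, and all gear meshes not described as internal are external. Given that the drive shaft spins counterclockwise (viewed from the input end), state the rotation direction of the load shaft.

the drive shaft → shaft 2: internal mesh, same direction → CCW.
shaft 2 → shaft 3: driver → idler → driven is 2 external meshes, 2 reversals → CCW.
shaft 3 → shaft 4: external mesh, 1 reversal → CW.
shaft 4 → the load shaft: external mesh, 1 reversal → CCW.
4 reversals in total — an even number — so the load shaft turns the same way as the drive shaft.

counterclockwise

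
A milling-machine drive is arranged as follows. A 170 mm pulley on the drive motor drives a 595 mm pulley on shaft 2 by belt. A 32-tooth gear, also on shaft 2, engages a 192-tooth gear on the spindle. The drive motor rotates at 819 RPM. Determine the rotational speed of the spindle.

belt 595/170 = 3.5 → 819/3.5 = 234 RPM
gear mesh 192/32 = 6 → 234/6 = 39 RPM

39 RPM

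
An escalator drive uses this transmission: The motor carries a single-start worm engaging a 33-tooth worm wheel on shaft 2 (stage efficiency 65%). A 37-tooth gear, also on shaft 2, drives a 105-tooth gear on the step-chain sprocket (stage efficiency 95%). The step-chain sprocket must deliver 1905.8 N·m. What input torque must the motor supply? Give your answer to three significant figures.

Overall ratio R = 33 × 2.8378 = 93.649; overall efficiency η = 0.65 × 0.95 = 0.6175.
Input torque = output torque / (R × η) = 1905.8 / (93.649 × 0.6175) = 32.956 N·m.

33.0 N·m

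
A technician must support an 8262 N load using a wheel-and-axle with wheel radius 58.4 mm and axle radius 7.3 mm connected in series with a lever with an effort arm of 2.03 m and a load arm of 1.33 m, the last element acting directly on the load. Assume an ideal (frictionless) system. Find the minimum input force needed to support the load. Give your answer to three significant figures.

Wheel-and-axle MA = R/r = 58.4/7.3 = 8.
Lever MA = effort arm / load arm = 2.03/1.33 = 1.5263.
Combined ideal MA = 8 × 1.5263 = 12.211.
Effort = load / MA = 8262 / 12.211 = 676.63 N.

677 N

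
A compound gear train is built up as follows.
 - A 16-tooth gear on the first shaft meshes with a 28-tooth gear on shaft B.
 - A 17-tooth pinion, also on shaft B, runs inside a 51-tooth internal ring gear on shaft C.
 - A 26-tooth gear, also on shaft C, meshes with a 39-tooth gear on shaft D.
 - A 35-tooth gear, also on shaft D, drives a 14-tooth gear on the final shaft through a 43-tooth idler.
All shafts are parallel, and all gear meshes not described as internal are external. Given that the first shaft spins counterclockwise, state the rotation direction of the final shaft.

the first shaft → shaft B: external mesh, 1 reversal → CW.
shaft B → shaft C: internal mesh, same direction → CW.
shaft C → shaft D: external mesh, 1 reversal → CCW.
shaft D → the final shaft: driver → idler → driven is 2 external meshes, 2 reversals → CCW.
4 reversals in total — an even number — so the final shaft turns the same way as the first shaft.

counterclockwise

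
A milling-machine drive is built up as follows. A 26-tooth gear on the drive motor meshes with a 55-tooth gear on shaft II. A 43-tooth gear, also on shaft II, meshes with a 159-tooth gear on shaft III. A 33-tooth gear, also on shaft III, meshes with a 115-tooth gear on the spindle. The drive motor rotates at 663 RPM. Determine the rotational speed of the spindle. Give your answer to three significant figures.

gear mesh 55/26 = 2.1154 → 663/2.1154 = 313.42 RPM
gear mesh 159/43 = 3.6977 → 313.42/3.6977 = 84.761 RPM
gear mesh 115/33 = 3.4848 → 84.761/3.4848 = 24.323 RPM

24.3 RPM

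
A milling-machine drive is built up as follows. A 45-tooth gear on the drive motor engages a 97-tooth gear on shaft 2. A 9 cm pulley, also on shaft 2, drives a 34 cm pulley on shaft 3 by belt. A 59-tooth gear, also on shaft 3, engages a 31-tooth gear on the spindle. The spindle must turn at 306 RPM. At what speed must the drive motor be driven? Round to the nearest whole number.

Overall ratio R = 2.1556 × 3.7778 × 0.52542 = 4.2786.
Required input speed = output speed × R = 306 × 4.2786 = 1309.3 RPM.

1309 RPM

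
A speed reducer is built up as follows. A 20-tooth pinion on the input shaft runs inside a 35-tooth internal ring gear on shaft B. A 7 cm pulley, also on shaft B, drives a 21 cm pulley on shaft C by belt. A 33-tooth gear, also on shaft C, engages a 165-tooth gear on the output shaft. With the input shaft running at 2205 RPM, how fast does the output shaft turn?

84 RPM

Internal gear: ratio = 35/20 = 1.75, so shaft B turns at 2205 / 1.75 = 1260 RPM.
Belt: ratio = 21/7 = 3, so shaft C turns at 1260 / 3 = 420 RPM.
Gear mesh: ratio = 165/33 = 5, so the output shaft turns at 420 / 5 = 84 RPM.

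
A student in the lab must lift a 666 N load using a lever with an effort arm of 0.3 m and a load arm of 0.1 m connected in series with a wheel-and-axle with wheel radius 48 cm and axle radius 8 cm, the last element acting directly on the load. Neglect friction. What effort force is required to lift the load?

37 N

Lever MA = effort arm / load arm = 0.3/0.1 = 3.
Wheel-and-axle MA = R/r = 48/8 = 6.
Combined ideal MA = 3 × 6 = 18.
Effort = load / MA = 666 / 18 = 37 N.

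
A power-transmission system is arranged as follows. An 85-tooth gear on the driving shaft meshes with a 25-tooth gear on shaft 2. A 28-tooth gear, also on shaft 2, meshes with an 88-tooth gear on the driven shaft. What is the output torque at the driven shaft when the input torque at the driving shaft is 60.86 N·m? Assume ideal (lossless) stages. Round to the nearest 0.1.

56.3 N·m

Gear mesh: ratio = 25/85 = 0.29412; torque at shaft 2 = 60.86 × 0.29412 = 17.9 N·m.
Gear mesh: ratio = 88/28 = 3.1429; torque at the driven shaft = 17.9 × 3.1429 = 56.257 N·m.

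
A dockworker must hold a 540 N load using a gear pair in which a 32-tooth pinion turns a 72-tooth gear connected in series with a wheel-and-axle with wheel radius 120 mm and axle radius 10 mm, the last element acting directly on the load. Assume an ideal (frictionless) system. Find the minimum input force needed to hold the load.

Gear pair MA = 72/32 = 2.25.
Wheel-and-axle MA = R/r = 120/10 = 12.
Combined ideal MA = 2.25 × 12 = 27.
Effort = load / MA = 540 / 27 = 20 N.

20 N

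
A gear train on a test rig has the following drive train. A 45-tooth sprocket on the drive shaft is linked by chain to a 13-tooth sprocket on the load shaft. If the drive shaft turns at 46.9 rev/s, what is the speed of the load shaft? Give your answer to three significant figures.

162 rev/s

Chain: ratio = 13/45 = 0.28889, so the load shaft turns at 46.9 / 0.28889 = 162.35 rev/s.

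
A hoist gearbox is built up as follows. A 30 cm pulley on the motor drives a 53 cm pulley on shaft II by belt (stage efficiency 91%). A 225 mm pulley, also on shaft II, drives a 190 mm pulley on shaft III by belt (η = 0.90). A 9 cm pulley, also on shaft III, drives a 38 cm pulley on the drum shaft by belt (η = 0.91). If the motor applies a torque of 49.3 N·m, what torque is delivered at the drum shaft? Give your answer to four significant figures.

231.4 N·m

Belt: ratio = 53/30 = 1.7667; torque at shaft II = 49.3 × 1.7667 × 0.91 = 79.258 N·m.
Belt: ratio = 190/225 = 0.84444; torque at shaft III = 79.258 × 0.84444 × 0.90 = 60.236 N·m.
Belt: ratio = 38/9 = 4.2222; torque at the drum shaft = 60.236 × 4.2222 × 0.91 = 231.44 N·m.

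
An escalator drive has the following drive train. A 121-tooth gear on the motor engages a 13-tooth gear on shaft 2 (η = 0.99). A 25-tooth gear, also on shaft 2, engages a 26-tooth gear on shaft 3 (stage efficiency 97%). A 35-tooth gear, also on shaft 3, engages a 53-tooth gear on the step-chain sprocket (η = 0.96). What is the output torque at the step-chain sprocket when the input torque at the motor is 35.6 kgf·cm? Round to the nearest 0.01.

After the gear mesh (13/121): 35.6 × 0.10744 × 0.99 = 3.7865 kgf·cm
After the gear mesh (26/25): 3.7865 × 1.04 × 0.97 = 3.8199 kgf·cm
After the gear mesh (53/35): 3.8199 × 1.5143 × 0.96 = 5.553 kgf·cm

5.55 kgf·cm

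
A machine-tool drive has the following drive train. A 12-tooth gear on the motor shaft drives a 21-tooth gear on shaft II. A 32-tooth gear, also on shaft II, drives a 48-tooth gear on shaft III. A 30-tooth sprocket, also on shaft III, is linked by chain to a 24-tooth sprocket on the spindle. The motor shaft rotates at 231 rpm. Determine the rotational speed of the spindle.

110 rpm

gear mesh 21/12 = 1.75 → 231/1.75 = 132 rpm
gear mesh 48/32 = 1.5 → 132/1.5 = 88 rpm
chain 24/30 = 0.8 → 88/0.8 = 110 rpm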